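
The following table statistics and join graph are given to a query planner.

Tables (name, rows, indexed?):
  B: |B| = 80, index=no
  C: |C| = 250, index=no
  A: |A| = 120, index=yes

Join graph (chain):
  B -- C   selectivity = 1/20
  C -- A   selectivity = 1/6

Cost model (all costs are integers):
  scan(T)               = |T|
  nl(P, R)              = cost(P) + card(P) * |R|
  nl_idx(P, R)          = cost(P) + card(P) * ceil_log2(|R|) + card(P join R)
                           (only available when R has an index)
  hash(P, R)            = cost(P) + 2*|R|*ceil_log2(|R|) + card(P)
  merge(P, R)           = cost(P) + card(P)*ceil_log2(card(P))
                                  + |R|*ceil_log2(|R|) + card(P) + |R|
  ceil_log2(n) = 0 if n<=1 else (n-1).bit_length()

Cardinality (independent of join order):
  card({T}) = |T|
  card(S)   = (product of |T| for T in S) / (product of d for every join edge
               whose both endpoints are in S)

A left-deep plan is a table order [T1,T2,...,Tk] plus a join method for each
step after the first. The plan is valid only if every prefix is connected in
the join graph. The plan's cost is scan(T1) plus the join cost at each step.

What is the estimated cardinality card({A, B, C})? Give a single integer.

20000

Tables in S: A(120), B(80), C(250)
Edges inside S: B-C(d=20), C-A(d=6)
numerator = 120 * 80 * 250 = 2400000
denominator = 20 * 6 = 120
card(S) = 2400000 / 120 = 20000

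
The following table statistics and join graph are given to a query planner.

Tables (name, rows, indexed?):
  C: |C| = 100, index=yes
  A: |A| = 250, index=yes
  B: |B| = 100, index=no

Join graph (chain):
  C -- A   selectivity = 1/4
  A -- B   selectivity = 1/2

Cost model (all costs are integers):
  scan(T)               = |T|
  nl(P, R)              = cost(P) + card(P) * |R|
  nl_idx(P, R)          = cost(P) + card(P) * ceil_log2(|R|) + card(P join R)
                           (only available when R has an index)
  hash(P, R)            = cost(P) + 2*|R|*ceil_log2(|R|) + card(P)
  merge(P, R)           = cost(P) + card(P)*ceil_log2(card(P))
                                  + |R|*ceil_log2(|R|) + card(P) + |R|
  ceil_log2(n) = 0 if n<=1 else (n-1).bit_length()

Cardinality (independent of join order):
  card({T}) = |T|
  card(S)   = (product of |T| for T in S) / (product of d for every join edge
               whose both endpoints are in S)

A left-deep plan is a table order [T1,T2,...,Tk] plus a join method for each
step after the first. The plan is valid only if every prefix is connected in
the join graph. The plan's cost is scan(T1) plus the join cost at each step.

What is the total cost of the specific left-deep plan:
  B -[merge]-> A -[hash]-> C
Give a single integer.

step 1: scan B: cost=100, card=100
step 2: join A via merge
    card(P join A) = 100*250/(2) = 12500
    cost = 100 + 100*7 + 250*8 + 100 + 250 = 3150
step 3: join C via hash
    card(P join C) = 12500*100/(4) = 312500
    cost = 3150 + 2*100*7 + 12500 = 17050

17050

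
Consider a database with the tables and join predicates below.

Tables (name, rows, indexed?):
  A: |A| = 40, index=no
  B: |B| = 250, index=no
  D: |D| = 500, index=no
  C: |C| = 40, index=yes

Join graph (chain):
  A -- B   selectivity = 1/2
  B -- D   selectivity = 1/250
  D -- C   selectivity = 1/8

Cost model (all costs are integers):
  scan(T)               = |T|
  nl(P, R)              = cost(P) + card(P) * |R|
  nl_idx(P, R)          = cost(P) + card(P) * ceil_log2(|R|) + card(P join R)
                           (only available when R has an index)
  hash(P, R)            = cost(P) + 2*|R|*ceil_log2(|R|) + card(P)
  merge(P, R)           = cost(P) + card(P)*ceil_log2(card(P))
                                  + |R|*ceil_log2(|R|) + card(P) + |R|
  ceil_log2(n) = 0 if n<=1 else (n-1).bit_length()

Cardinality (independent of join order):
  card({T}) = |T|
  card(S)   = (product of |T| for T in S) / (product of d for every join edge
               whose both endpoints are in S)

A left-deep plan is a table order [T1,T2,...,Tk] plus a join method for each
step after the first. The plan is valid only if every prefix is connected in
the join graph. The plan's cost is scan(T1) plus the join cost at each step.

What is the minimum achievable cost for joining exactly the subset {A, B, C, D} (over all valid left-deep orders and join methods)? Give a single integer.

8960

Selinger DP over subsets of {A,B,C,D}:
  {A}: scan cost=40, card=40
  {B}: scan cost=250, card=250
  {D}: scan cost=500, card=500
  {C}: scan cost=40, card=40
  {AB}: card=5000; try (A,hash)→980, (B,merge)→2570, (A,merge)→2780, (B,hash)→4080, (B,nl)→10040, (A,nl)→10250; best=980 via (A,hash)
  {BD}: card=500; try (B,hash)→5000, (D,merge)→7500, (B,merge)→7750, (D,hash)→9500, (D,nl)→125250, (B,nl)→125500; best=5000 via (B,hash)
  {CD}: card=2500; try (C,hash)→1480, (D,merge)→5320, (C,merge)→5780, (C,nl_idx)→6000, (D,hash)→9080, (D,nl)→20040 …(+1); best=1480 via (C,hash)
  {ABD}: card=10000; try (A,hash)→5980, (A,merge)→10280, (D,hash)→14980, (A,nl)→25000, (D,merge)→75980, (D,nl)→2500980; best=5980 via (A,hash)
  {BCD}: card=2500; try (C,hash)→5980, (B,hash)→7980, (C,merge)→10280, (C,nl_idx)→10500, (C,nl)→25000, (B,merge)→36230 …(+1); best=5980 via (C,hash)
  {ABCD}: card=50000; try (A,hash)→8960, (C,hash)→16460, (A,merge)→38760, (A,nl)→105980, (C,nl_idx)→115980, (C,merge)→156260 …(+1); best=8960 via (A,hash)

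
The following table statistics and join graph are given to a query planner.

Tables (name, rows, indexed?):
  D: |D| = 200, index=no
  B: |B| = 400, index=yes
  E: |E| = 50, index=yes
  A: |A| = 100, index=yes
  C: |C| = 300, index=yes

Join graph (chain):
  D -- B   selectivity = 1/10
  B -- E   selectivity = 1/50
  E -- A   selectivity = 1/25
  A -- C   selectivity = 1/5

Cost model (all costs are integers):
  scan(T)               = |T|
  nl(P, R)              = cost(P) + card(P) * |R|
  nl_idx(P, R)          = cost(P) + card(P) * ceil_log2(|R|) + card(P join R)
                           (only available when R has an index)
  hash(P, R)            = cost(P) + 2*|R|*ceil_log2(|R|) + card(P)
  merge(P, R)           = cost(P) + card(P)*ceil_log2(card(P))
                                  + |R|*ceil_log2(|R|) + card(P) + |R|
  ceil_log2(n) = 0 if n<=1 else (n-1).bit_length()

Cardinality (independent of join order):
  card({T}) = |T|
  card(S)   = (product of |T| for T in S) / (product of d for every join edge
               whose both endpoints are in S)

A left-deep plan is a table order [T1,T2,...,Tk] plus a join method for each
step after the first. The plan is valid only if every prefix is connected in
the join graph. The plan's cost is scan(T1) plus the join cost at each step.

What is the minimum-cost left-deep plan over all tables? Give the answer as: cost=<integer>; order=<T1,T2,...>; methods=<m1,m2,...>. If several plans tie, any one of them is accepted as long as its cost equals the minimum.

Selinger DP (subsets sized 1..n):
  {D}: scan cost=200, card=200
  {B}: scan cost=400, card=400
  {E}: scan cost=50, card=50
  {A}: scan cost=100, card=100
  {C}: scan cost=300, card=300
  {BD}: card=8000; try (D,hash)→4000, (B,merge)→6000, (D,merge)→6200, (B,hash)→7600, (B,nl_idx)→10000, (B,nl)→80200 …(+1); best=4000 via (D,hash)
  {BE}: card=400; try (B,nl_idx)→900, (E,hash)→1400, (E,nl_idx)→3200, (B,merge)→4400, (E,merge)→4750, (B,hash)→7300 …(+2); best=900 via (B,nl_idx)
  {AE}: card=200; try (A,nl_idx)→600, (E,hash)→800, (E,nl_idx)→900, (A,merge)→1200, (E,merge)→1250, (A,hash)→1500 …(+2); best=600 via (A,nl_idx)
  {AC}: card=6000; try (A,hash)→2000, (C,merge)→3900, (A,merge)→4100, (C,hash)→5600, (C,nl_idx)→7000, (A,nl_idx)→8400 …(+2); best=2000 via (A,hash)
  {BDE}: card=8000; try (D,hash)→4500, (D,merge)→6700, (E,hash)→12600, (E,nl_idx)→60000, (D,nl)→80900, (E,merge)→116350 …(+1); best=4500 via (D,hash)
  {ABE}: card=1600; try (A,hash)→2700, (B,nl_idx)→4000, (A,nl_idx)→5300, (A,merge)→5700, (B,merge)→6400, (B,hash)→8000 …(+2); best=2700 via (A,hash)
  {ACE}: card=12000; try (C,merge)→5400, (C,hash)→6200, (E,hash)→8600, (C,nl_idx)→14400, (E,nl_idx)→50000, (C,nl)→60600 …(+2); best=5400 via (C,merge)
  {ABDE}: card=32000; try (D,hash)→7500, (A,hash)→13900, (D,merge)→23700, (A,nl_idx)→92500, (A,merge)→117300, (D,nl)→322700 …(+1); best=7500 via (D,hash)
  {ABCE}: card=96000; try (C,hash)→9700, (B,hash)→24600, (C,merge)→24900, (C,nl_idx)→113100, (B,merge)→189400, (B,nl_idx)→209400 …(+2); best=9700 via (C,hash)
  {ABCDE}: card=1920000; try (C,hash)→44900, (D,hash)→108900, (C,merge)→522500, (D,merge)→1739500, (C,nl_idx)→2215500, (C,nl)→9607500 …(+1); best=44900 via (C,hash)

cost=44900; order=E,B,A,D,C; methods=nl_idx,hash,hash,hash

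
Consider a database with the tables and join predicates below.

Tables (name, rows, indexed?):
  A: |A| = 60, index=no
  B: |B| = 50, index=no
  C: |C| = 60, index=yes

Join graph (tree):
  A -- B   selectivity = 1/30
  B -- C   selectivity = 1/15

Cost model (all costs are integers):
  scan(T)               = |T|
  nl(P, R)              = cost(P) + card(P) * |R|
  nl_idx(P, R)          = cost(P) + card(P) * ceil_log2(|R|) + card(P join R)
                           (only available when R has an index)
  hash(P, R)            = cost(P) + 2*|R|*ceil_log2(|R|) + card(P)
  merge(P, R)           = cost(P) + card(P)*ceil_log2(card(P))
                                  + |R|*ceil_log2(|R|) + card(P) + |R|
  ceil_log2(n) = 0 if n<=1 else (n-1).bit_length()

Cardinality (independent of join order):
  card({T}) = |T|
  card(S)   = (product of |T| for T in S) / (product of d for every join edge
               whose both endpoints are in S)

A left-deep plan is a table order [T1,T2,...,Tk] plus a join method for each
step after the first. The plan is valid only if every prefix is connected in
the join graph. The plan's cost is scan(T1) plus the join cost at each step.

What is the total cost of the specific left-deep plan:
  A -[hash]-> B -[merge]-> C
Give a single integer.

1940

step 1: scan A: cost=60, card=60
step 2: join B via hash
    card(P join B) = 60*50/(30) = 100
    cost = 60 + 2*50*6 + 60 = 720
step 3: join C via merge
    card(P join C) = 100*60/(15) = 400
    cost = 720 + 100*7 + 60*6 + 100 + 60 = 1940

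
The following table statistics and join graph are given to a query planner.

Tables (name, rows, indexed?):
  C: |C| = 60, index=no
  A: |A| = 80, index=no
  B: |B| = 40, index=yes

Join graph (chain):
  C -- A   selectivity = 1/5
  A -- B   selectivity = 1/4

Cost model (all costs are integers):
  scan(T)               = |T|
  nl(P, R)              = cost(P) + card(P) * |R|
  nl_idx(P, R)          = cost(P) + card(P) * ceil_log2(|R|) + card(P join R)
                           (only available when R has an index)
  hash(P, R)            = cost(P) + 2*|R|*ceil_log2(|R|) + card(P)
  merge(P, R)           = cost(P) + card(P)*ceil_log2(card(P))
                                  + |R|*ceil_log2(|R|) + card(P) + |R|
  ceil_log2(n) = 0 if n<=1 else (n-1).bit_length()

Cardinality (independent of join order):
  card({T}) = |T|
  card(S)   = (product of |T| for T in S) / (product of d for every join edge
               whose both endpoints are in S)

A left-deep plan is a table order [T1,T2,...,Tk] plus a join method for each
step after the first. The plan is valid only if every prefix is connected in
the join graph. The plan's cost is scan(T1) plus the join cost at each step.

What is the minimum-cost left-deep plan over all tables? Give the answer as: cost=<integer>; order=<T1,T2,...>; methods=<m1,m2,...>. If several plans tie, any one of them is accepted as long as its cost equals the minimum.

Selinger DP (subsets sized 1..n):
  {C}: scan cost=60, card=60
  {A}: scan cost=80, card=80
  {B}: scan cost=40, card=40
  {AC}: card=960; try (C,hash)→880, (A,merge)→1120, (C,merge)→1140, (A,hash)→1240, (A,nl)→4860, (C,nl)→4880; best=880 via (C,hash)
  {AB}: card=800; try (B,hash)→640, (A,merge)→960, (B,merge)→1000, (A,hash)→1200, (B,nl_idx)→1360, (A,nl)→3240 …(+1); best=640 via (B,hash)
  {ABC}: card=9600; try (C,hash)→2160, (B,hash)→2320, (C,merge)→9860, (B,merge)→11720, (B,nl_idx)→16240, (B,nl)→39280 …(+1); best=2160 via (C,hash)

cost=2160; order=A,B,C; methods=hash,hash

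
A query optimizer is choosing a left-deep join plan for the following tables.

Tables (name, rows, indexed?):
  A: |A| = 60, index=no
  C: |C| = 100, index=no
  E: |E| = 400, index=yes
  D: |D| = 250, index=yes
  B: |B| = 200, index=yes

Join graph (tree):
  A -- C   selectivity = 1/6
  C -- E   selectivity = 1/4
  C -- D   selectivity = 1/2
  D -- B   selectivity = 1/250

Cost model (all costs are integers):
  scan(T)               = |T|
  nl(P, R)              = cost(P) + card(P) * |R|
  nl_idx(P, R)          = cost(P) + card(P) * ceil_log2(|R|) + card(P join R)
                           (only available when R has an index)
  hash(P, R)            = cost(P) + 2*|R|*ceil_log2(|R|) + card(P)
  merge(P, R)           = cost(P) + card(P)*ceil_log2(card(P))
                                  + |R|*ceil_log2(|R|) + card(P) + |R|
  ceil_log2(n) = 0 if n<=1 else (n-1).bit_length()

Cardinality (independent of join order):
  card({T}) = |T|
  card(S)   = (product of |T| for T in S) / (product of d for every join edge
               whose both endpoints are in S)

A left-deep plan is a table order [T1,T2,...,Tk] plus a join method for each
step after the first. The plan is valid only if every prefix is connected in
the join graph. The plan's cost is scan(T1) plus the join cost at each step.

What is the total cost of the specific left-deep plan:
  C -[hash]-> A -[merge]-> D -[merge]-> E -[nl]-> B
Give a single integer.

2502268170

step 1: scan C: cost=100, card=100
step 2: join A via hash
    card(P join A) = 100*60/(6) = 1000
    cost = 100 + 2*60*6 + 100 = 920
step 3: join D via merge
    card(P join D) = 1000*250/(2) = 125000
    cost = 920 + 1000*10 + 250*8 + 1000 + 250 = 14170
step 4: join E via merge
    card(P join E) = 125000*400/(4) = 12500000
    cost = 14170 + 125000*17 + 400*9 + 125000 + 400 = 2268170
step 5: join B via nl
    card(P join B) = 12500000*200/(250) = 10000000
    cost = 2268170 + 12500000*200 = 2502268170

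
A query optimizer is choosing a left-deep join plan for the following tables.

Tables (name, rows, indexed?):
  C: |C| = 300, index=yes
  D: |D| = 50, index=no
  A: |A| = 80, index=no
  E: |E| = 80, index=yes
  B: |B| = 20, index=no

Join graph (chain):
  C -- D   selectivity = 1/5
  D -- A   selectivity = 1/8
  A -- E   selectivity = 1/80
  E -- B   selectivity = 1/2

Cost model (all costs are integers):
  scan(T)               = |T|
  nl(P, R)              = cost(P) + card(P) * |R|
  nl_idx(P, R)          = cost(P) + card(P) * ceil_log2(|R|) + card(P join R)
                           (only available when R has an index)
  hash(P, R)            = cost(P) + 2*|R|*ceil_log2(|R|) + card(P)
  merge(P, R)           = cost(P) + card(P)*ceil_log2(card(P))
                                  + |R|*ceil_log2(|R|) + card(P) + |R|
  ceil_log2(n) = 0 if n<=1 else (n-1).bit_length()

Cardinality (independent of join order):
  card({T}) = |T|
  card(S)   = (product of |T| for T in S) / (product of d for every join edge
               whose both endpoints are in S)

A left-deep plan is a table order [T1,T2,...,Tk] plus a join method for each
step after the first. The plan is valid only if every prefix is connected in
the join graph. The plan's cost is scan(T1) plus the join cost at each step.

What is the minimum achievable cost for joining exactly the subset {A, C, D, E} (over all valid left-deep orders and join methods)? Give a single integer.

7300

Selinger DP over subsets of {A,C,D,E}:
  {C}: scan cost=300, card=300
  {D}: scan cost=50, card=50
  {A}: scan cost=80, card=80
  {E}: scan cost=80, card=80
  {CD}: card=3000; try (D,hash)→1200, (C,merge)→3400, (C,nl_idx)→3500, (D,merge)→3650, (C,hash)→5500, (C,nl)→15050 …(+1); best=1200 via (D,hash)
  {AD}: card=500; try (D,hash)→760, (A,merge)→1040, (D,merge)→1070, (A,hash)→1220, (A,nl)→4050, (D,nl)→4080; best=760 via (D,hash)
  {AE}: card=80; try (E,nl_idx)→720, (E,hash)→1280, (A,hash)→1280, (E,merge)→1360, (A,merge)→1360, (E,nl)→6480 …(+1); best=720 via (E,nl_idx)
  {ACD}: card=30000; try (A,hash)→5320, (C,hash)→6660, (C,merge)→8760, (C,nl_idx)→35260, (A,merge)→40840, (C,nl)→150760 …(+1); best=5320 via (A,hash)
  {ADE}: card=500; try (D,hash)→1400, (D,merge)→1710, (E,hash)→2380, (D,nl)→4720, (E,nl_idx)→4760, (E,merge)→6400 …(+1); best=1400 via (D,hash)
  {ACDE}: card=30000; try (C,hash)→7300, (C,merge)→9400, (C,nl_idx)→35900, (E,hash)→36440, (C,nl)→151400, (E,nl_idx)→245320 …(+2); best=7300 via (C,hash)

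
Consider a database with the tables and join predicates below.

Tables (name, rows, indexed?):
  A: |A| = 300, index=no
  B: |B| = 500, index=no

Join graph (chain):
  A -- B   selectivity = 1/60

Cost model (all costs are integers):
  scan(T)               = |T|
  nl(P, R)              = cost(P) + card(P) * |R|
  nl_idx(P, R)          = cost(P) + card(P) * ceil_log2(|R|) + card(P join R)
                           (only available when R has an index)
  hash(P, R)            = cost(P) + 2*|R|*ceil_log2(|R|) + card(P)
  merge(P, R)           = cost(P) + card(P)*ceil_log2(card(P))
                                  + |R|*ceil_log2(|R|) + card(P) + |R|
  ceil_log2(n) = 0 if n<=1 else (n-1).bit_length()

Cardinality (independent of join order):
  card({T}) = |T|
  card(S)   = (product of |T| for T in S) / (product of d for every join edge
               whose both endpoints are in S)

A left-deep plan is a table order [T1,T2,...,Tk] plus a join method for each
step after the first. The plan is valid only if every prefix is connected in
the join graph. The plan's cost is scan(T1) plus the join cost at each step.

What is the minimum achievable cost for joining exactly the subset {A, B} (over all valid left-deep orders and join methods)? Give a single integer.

6400

Selinger DP over subsets of {A,B}:
  {A}: scan cost=300, card=300
  {B}: scan cost=500, card=500
  {AB}: card=2500; try (A,hash)→6400, (B,merge)→8300, (A,merge)→8500, (B,hash)→9600, (B,nl)→150300, (A,nl)→150500; best=6400 via (A,hash)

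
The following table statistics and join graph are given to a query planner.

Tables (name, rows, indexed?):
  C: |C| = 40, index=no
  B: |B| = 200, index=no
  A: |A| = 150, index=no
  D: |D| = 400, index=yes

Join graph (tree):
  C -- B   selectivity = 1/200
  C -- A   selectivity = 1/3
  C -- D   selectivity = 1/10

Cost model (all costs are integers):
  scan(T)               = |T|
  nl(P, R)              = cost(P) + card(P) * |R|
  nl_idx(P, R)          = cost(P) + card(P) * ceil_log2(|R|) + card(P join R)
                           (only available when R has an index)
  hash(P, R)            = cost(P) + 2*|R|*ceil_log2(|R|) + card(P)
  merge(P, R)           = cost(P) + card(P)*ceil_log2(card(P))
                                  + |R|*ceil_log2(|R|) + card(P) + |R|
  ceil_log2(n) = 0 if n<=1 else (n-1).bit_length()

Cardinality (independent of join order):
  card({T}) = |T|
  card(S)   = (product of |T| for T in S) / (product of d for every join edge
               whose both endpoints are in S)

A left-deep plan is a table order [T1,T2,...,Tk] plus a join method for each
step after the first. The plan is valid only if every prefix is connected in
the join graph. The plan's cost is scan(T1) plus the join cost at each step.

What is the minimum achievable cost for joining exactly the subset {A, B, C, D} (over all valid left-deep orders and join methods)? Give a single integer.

Selinger DP over subsets of {A,B,C,D}:
  {C}: scan cost=40, card=40
  {B}: scan cost=200, card=200
  {A}: scan cost=150, card=150
  {D}: scan cost=400, card=400
  {BC}: card=40; try (C,hash)→880, (B,merge)→2120, (C,merge)→2280, (B,hash)→3280, (B,nl)→8040, (C,nl)→8200; best=880 via (C,hash)
  {AC}: card=2000; try (C,hash)→780, (A,merge)→1670, (C,merge)→1780, (A,hash)→2480, (A,nl)→6040, (C,nl)→6150; best=780 via (C,hash)
  {CD}: card=1600; try (C,hash)→1280, (D,nl_idx)→2000, (D,merge)→4320, (C,merge)→4680, (D,hash)→7280, (D,nl)→16040 …(+1); best=1280 via (C,hash)
  {ABC}: card=2000; try (A,merge)→2510, (A,hash)→3320, (B,hash)→5980, (A,nl)→6880, (B,merge)→26580, (B,nl)→400780; best=2510 via (A,merge)
  {BCD}: card=1600; try (D,nl_idx)→2840, (D,merge)→5160, (B,hash)→6080, (D,hash)→8120, (D,nl)→16880, (B,merge)→22280 …(+1); best=2840 via (D,nl_idx)
  {ACD}: card=80000; try (A,hash)→5280, (D,hash)→9980, (A,merge)→21830, (D,merge)→28780, (D,nl_idx)→98780, (A,nl)→241280 …(+1); best=5280 via (A,hash)
  {ABCD}: card=80000; try (A,hash)→6840, (D,hash)→11710, (A,merge)→23390, (D,merge)→30510, (B,hash)→88480, (D,nl_idx)→100510 …(+4); best=6840 via (A,hash)

6840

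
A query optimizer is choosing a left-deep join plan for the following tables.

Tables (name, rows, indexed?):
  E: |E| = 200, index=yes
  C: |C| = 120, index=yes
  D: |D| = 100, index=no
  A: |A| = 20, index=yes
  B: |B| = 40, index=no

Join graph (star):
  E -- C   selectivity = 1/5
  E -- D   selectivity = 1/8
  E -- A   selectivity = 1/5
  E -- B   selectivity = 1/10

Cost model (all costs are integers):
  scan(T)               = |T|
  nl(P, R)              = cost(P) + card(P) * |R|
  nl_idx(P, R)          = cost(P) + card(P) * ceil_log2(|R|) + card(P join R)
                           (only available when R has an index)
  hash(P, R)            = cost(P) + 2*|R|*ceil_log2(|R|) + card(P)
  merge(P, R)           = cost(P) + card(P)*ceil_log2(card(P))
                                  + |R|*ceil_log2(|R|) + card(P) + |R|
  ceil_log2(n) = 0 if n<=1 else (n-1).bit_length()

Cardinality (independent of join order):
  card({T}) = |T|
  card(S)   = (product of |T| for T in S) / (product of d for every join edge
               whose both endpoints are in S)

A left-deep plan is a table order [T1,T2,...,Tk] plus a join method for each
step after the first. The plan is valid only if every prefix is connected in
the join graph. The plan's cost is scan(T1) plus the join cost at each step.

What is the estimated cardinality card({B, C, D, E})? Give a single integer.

240000

Tables in S: B(40), C(120), D(100), E(200)
Edges inside S: E-C(d=5), E-D(d=8), E-B(d=10)
numerator = 40 * 120 * 100 * 200 = 96000000
denominator = 5 * 8 * 10 = 400
card(S) = 96000000 / 400 = 240000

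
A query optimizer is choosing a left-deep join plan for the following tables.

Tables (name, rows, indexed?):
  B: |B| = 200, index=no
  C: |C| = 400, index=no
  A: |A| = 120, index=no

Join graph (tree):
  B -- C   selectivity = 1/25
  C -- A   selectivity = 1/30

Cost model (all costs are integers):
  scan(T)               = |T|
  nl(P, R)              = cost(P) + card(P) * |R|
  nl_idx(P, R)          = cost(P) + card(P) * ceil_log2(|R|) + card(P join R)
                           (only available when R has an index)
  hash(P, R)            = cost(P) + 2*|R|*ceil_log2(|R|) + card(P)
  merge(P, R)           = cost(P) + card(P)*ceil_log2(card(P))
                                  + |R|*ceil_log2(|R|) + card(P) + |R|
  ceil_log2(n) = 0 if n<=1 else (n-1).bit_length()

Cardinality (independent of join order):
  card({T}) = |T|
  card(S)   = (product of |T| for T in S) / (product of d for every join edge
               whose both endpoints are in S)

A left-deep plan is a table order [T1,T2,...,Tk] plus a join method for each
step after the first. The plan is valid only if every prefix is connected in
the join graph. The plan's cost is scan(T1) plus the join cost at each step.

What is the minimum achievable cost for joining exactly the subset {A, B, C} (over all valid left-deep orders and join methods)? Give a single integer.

Selinger DP over subsets of {A,B,C}:
  {B}: scan cost=200, card=200
  {C}: scan cost=400, card=400
  {A}: scan cost=120, card=120
  {BC}: card=3200; try (B,hash)→4000, (C,merge)→6000, (B,merge)→6200, (C,hash)→7600, (C,nl)→80200, (B,nl)→80400; best=4000 via (B,hash)
  {AC}: card=1600; try (A,hash)→2480, (C,merge)→5080, (A,merge)→5360, (C,hash)→7440, (C,nl)→48120, (A,nl)→48400; best=2480 via (A,hash)
  {ABC}: card=12800; try (B,hash)→7280, (A,hash)→8880, (B,merge)→23480, (A,merge)→46560, (B,nl)→322480, (A,nl)→388000; best=7280 via (B,hash)

7280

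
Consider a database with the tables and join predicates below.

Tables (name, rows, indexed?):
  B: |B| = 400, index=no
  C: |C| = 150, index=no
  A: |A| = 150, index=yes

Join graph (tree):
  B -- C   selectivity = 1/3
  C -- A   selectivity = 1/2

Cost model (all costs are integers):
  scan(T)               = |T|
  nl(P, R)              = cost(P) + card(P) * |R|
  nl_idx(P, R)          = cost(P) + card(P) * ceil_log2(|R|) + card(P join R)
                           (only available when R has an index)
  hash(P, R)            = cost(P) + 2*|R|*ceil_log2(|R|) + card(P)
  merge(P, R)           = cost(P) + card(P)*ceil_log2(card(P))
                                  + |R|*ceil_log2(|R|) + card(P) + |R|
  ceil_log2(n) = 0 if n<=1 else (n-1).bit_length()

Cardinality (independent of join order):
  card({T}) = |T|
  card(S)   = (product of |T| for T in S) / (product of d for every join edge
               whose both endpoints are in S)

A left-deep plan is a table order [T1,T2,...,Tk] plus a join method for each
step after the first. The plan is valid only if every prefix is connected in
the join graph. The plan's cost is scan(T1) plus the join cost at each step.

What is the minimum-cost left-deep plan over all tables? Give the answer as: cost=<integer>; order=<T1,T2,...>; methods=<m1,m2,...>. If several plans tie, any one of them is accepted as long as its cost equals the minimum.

cost=21150; order=A,C,B; methods=hash,hash

Selinger DP (subsets sized 1..n):
  {B}: scan cost=400, card=400
  {C}: scan cost=150, card=150
  {A}: scan cost=150, card=150
  {BC}: card=20000; try (C,hash)→3200, (B,merge)→5500, (C,merge)→5750, (B,hash)→7500, (B,nl)→60150, (C,nl)→60400; best=3200 via (C,hash)
  {AC}: card=11250; try (C,hash)→2700, (A,hash)→2700, (C,merge)→2850, (A,merge)→2850, (A,nl_idx)→12600, (C,nl)→22650 …(+1); best=2700 via (C,hash)
  {ABC}: card=1500000; try (B,hash)→21150, (A,hash)→25600, (B,merge)→175450, (A,merge)→324550, (A,nl_idx)→1663200, (A,nl)→3003200 …(+1); best=21150 via (B,hash)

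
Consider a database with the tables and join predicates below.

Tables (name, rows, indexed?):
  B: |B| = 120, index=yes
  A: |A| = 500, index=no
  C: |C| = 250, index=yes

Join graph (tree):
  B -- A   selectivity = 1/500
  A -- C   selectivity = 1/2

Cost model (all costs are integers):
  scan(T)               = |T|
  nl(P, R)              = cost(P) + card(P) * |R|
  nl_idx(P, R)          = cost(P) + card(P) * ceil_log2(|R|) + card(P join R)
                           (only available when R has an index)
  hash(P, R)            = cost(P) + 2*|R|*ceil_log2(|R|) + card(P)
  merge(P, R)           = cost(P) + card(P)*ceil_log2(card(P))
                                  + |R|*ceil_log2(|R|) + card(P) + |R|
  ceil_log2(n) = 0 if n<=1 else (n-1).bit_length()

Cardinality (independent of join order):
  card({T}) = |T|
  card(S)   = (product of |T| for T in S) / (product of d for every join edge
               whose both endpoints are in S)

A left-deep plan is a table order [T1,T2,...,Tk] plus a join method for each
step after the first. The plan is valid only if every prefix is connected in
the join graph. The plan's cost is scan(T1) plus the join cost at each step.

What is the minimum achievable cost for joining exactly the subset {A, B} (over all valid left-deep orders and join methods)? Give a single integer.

2680

Selinger DP over subsets of {A,B}:
  {B}: scan cost=120, card=120
  {A}: scan cost=500, card=500
  {AB}: card=120; try (B,hash)→2680, (B,nl_idx)→4120, (A,merge)→6080, (B,merge)→6460, (A,hash)→9240, (A,nl)→60120 …(+1); best=2680 via (B,hash)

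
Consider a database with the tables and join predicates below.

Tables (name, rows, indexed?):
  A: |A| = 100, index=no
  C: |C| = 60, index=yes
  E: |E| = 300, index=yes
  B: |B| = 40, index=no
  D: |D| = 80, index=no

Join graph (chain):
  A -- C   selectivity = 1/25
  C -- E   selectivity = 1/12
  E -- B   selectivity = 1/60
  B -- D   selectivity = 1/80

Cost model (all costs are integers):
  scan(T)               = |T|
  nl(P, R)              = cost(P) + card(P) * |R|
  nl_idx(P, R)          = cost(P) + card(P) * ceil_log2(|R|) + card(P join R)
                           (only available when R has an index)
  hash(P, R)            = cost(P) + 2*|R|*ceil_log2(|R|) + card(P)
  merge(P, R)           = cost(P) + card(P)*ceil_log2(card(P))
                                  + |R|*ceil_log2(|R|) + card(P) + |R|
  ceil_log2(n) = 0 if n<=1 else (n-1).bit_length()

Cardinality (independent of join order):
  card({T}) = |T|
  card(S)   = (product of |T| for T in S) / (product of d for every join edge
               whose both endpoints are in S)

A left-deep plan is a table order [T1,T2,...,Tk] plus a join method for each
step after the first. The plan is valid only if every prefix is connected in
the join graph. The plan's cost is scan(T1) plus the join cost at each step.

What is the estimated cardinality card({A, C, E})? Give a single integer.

Tables in S: A(100), C(60), E(300)
Edges inside S: A-C(d=25), C-E(d=12)
numerator = 100 * 60 * 300 = 1800000
denominator = 25 * 12 = 300
card(S) = 1800000 / 300 = 6000

6000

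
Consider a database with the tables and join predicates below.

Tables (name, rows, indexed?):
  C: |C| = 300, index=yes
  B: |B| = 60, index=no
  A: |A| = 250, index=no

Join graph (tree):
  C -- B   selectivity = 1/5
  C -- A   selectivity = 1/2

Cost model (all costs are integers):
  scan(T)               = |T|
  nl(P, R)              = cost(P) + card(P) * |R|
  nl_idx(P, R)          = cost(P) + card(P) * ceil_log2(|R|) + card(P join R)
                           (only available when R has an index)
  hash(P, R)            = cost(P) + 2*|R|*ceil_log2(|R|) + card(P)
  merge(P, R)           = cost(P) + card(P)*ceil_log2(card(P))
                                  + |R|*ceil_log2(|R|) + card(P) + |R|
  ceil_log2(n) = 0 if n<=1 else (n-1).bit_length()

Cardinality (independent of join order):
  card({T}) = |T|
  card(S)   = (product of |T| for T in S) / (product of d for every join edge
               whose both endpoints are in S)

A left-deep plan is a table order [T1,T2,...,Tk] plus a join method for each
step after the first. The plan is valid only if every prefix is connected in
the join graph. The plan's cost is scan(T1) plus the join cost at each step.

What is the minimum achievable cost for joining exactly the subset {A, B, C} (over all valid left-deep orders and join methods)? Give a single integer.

8920

Selinger DP over subsets of {A,B,C}:
  {C}: scan cost=300, card=300
  {B}: scan cost=60, card=60
  {A}: scan cost=250, card=250
  {BC}: card=3600; try (B,hash)→1320, (C,merge)→3480, (B,merge)→3720, (C,nl_idx)→4200, (C,hash)→5520, (C,nl)→18060 …(+1); best=1320 via (B,hash)
  {AC}: card=37500; try (A,hash)→4600, (C,merge)→5500, (A,merge)→5550, (C,hash)→5900, (C,nl_idx)→40000, (C,nl)→75250 …(+1); best=4600 via (A,hash)
  {ABC}: card=450000; try (A,hash)→8920, (B,hash)→42820, (A,merge)→50370, (B,merge)→642520, (A,nl)→901320, (B,nl)→2254600; best=8920 via (A,hash)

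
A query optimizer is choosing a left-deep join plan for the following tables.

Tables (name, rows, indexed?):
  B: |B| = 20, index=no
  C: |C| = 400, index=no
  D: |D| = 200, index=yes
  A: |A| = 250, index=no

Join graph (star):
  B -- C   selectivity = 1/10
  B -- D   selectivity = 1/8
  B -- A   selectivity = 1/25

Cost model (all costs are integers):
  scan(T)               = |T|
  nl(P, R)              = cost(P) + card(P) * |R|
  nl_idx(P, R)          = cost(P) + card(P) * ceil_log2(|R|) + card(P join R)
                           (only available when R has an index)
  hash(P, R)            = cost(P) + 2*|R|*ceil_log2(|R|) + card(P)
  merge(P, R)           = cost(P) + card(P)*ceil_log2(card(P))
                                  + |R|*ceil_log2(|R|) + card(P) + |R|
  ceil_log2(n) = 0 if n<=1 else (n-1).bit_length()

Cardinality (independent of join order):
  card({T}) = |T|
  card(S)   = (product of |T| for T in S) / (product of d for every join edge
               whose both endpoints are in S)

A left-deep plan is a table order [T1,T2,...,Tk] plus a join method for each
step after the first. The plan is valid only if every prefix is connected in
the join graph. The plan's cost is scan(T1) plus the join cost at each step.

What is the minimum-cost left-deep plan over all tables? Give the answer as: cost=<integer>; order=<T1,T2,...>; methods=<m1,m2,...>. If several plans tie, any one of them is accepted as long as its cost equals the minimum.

cost=16300; order=A,B,D,C; methods=hash,hash,hash

Selinger DP (subsets sized 1..n):
  {B}: scan cost=20, card=20
  {C}: scan cost=400, card=400
  {D}: scan cost=200, card=200
  {A}: scan cost=250, card=250
  {BC}: card=800; try (B,hash)→1000, (C,merge)→4140, (B,merge)→4520, (C,hash)→7240, (C,nl)→8020, (B,nl)→8400; best=1000 via (B,hash)
  {BD}: card=500; try (B,hash)→600, (D,nl_idx)→680, (D,merge)→1940, (B,merge)→2120, (D,hash)→3240, (D,nl)→4020 …(+1); best=600 via (B,hash)
  {AB}: card=200; try (B,hash)→700, (A,merge)→2390, (B,merge)→2620, (A,hash)→4040, (A,nl)→5020, (B,nl)→5250; best=700 via (B,hash)
  {BCD}: card=20000; try (D,hash)→5000, (C,hash)→8300, (C,merge)→9600, (D,merge)→11600, (D,nl_idx)→27400, (D,nl)→161000 …(+1); best=5000 via (D,hash)
  {ABC}: card=8000; try (A,hash)→5800, (C,merge)→6500, (C,hash)→8100, (A,merge)→12050, (C,nl)→80700, (A,nl)→201000; best=5800 via (A,hash)
  {ABD}: card=5000; try (D,hash)→4100, (D,merge)→4300, (A,hash)→5100, (D,nl_idx)→7300, (A,merge)→7850, (D,nl)→40700 …(+1); best=4100 via (D,hash)
  {ABCD}: card=200000; try (C,hash)→16300, (D,hash)→17000, (A,hash)→29000, (C,merge)→78100, (D,merge)→119600, (D,nl_idx)→269800 …(+4); best=16300 via (C,hash)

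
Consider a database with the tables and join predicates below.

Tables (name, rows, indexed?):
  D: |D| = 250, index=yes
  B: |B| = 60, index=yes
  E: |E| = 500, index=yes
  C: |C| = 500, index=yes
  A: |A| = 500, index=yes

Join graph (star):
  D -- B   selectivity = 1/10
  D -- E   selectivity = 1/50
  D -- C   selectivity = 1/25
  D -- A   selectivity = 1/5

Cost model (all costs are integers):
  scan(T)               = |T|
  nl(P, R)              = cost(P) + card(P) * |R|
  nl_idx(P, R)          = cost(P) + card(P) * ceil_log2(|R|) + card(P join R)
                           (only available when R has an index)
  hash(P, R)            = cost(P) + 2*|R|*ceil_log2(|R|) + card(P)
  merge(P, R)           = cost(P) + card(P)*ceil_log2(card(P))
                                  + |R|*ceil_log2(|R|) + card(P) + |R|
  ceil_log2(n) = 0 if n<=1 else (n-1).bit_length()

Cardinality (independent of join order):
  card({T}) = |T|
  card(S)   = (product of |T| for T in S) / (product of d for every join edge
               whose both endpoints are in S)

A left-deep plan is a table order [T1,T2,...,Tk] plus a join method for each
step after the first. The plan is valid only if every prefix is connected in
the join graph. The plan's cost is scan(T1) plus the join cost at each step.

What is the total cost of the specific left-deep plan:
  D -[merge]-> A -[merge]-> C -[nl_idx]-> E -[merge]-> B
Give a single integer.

129912920

step 1: scan D: cost=250, card=250
step 2: join A via merge
    card(P join A) = 250*500/(5) = 25000
    cost = 250 + 250*8 + 500*9 + 250 + 500 = 7500
step 3: join C via merge
    card(P join C) = 25000*500/(25) = 500000
    cost = 7500 + 25000*15 + 500*9 + 25000 + 500 = 412500
step 4: join E via nl_idx
    card(P join E) = 500000*500/(50) = 5000000
    cost = 412500 + 500000*9 + 5000000 = 9912500
step 5: join B via merge
    card(P join B) = 5000000*60/(10) = 30000000
    cost = 9912500 + 5000000*23 + 60*6 + 5000000 + 60 = 129912920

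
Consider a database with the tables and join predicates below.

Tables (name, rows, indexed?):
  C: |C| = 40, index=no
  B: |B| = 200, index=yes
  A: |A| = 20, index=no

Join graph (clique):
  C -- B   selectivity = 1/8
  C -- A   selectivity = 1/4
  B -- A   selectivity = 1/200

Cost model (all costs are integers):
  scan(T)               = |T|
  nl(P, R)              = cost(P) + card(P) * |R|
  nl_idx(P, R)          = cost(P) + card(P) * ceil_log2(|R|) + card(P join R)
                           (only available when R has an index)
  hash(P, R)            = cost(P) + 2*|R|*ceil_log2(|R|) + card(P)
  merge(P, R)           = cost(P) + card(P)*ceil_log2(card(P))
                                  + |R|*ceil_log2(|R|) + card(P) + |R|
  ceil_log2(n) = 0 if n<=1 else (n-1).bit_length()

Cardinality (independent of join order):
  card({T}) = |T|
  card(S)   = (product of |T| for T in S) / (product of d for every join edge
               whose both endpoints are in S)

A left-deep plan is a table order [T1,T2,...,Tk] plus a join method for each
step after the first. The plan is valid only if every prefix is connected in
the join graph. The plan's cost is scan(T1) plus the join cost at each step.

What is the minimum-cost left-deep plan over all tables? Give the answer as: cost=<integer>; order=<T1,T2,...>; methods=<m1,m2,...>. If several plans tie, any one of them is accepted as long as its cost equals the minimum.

Selinger DP (subsets sized 1..n):
  {C}: scan cost=40, card=40
  {B}: scan cost=200, card=200
  {A}: scan cost=20, card=20
  {BC}: card=1000; try (C,hash)→880, (B,nl_idx)→1360, (B,merge)→2120, (C,merge)→2280, (B,hash)→3280, (B,nl)→8040 …(+1); best=880 via (C,hash)
  {AC}: card=200; try (A,hash)→280, (C,merge)→420, (A,merge)→440, (C,hash)→520, (C,nl)→820, (A,nl)→840; best=280 via (A,hash)
  {AB}: card=20; try (B,nl_idx)→200, (A,hash)→600, (B,merge)→1940, (A,merge)→2120, (B,hash)→3240, (B,nl)→4020 …(+1); best=200 via (B,nl_idx)
  {ABC}: card=25; try (C,merge)→600, (C,hash)→700, (C,nl)→1000, (B,nl_idx)→1905, (A,hash)→2080, (B,hash)→3680 …(+4); best=600 via (C,merge)

cost=600; order=A,B,C; methods=nl_idx,merge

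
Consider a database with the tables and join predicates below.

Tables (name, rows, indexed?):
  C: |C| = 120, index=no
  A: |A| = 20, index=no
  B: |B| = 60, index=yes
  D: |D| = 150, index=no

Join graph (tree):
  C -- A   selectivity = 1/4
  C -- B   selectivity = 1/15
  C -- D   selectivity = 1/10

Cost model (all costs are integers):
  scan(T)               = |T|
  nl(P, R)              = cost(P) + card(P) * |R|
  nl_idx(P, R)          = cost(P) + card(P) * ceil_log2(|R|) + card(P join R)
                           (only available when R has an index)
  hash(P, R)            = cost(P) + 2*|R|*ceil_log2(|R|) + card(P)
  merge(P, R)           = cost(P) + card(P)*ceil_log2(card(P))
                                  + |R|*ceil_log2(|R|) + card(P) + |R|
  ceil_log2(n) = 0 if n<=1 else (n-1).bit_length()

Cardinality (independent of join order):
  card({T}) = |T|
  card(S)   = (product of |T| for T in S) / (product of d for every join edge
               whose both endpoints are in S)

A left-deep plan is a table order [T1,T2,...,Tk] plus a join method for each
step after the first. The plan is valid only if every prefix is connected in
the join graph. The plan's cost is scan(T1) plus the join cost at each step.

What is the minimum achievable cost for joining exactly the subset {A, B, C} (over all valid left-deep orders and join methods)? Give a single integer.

1640

Selinger DP over subsets of {A,B,C}:
  {C}: scan cost=120, card=120
  {A}: scan cost=20, card=20
  {B}: scan cost=60, card=60
  {AC}: card=600; try (A,hash)→440, (C,merge)→1100, (A,merge)→1200, (C,hash)→1720, (C,nl)→2420, (A,nl)→2520; best=440 via (A,hash)
  {BC}: card=480; try (B,hash)→960, (B,nl_idx)→1320, (C,merge)→1440, (B,merge)→1500, (C,hash)→1800, (C,nl)→7260 …(+1); best=960 via (B,hash)
  {ABC}: card=2400; try (A,hash)→1640, (B,hash)→1760, (A,merge)→5880, (B,nl_idx)→6440, (B,merge)→7460, (A,nl)→10560 …(+1); best=1640 via (A,hash)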